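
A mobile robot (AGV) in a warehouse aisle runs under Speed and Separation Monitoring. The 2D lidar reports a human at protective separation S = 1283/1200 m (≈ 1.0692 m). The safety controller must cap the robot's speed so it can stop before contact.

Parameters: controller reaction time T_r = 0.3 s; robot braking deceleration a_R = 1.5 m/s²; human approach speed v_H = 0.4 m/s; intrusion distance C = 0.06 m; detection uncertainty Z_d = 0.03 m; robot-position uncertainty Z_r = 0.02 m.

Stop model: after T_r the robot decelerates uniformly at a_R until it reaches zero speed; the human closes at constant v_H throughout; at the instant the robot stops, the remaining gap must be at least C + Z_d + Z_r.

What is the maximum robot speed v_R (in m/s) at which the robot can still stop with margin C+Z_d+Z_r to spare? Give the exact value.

v_R_max = 19/20 m/s = 0.9500 m/s

collect terms ⇒ (1/3)·v_R² + (17/30)·v_R + (-1007/1200) = 0
  disc = (17/30)² − 4·(1/3)·(-1007/1200) = 36/25 ; √disc = 6/5
  v_R = (−(17/30) + 6/5) / (2·(1/3)) = 19/20 m/s
check:
T_s = v_R/a_R = (19/20)/(3/2) = 0.6333 s
reaction-phase robot travel = 0.9500·0.3000 = 0.2850 m
robot under decel: 0.9500²/(2·1.5000) = 0.3008 m
person approaches 0.4000·(0.3000+0.6333) = 0.3733 m
margins: 0.0600+0.0300+0.0200 = 0.1100 m
sum ≈ 0.2850+0.3008+0.3733+0.1100 ≈ 1.0692 m = S ✓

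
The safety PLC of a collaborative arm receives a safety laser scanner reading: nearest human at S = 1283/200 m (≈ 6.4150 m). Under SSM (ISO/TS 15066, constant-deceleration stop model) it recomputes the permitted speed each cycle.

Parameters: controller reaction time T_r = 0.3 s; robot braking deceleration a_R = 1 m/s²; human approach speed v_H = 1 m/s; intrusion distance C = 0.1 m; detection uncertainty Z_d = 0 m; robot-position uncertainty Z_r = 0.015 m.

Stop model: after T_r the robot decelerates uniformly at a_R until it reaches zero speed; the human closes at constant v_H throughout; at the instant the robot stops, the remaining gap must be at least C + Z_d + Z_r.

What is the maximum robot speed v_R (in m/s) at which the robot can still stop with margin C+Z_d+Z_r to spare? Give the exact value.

v_R_max = 12/5 m/s = 2.4000 m/s

collect terms ⇒ (1/2)·v_R² + (13/10)·v_R + (-6) = 0
  disc = (13/10)² − 4·(1/2)·(-6) = 1369/100 ; √disc = 37/10
  v_R = (−(13/10) + 37/10) / (2·(1/2)) = 12/5 m/s
check:
T_s = v_R/a_R = (12/5)/1 = 2.4000 s
reaction-phase robot travel = 2.4000·0.3000 = 0.7200 m
braking distance = 2.4000²/(2·1.0000) = 2.8800 m
human closes 1.0000·2.7000 = 2.7000 m
margins: 0.1000+0.0000+0.0150 = 0.1150 m
sum ≈ 0.7200+2.8800+2.7000+0.1150 ≈ 6.4150 m = S ✓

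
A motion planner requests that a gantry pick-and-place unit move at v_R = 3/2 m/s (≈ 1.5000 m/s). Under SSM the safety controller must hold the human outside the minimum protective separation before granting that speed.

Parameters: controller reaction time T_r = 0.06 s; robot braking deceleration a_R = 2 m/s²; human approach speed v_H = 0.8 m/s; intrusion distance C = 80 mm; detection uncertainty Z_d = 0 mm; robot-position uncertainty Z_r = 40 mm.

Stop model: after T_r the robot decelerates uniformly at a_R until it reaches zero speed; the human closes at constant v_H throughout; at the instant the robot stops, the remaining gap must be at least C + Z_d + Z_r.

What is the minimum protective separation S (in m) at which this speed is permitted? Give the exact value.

stop time T_s = (3/2)/2 = 0.7500 s
robot in T_r: 1.5000·0.0600 = 0.0900 m
robot covers 1.5000·0.7500 − ½·2.0000·0.7500² = 0.5625 m while stopping
person approaches 0.8000·(0.0600+0.7500) = 0.6480 m
C+Z_d+Z_r = 0.0800+0.0000+0.0400 = 0.1200 m
S_min ≈ 0.0900+0.5625+0.6480+0.1200  ⇒  S_min = 2841/2000 m

S_min = 2841/2000 m = 1.4205 m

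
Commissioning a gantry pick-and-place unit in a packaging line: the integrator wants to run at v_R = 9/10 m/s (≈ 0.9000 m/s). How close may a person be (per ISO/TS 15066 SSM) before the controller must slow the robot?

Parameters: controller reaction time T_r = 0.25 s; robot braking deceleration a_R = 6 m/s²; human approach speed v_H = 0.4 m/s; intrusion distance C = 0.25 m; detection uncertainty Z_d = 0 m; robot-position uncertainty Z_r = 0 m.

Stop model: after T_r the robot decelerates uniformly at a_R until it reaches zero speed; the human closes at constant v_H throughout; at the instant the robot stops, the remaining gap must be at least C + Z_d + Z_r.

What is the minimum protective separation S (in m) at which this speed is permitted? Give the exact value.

S_min = 281/400 m = 0.7025 m

braking lasts T_s = (9/10)/6 = 0.1500 s
robot in T_r: 0.9000·0.2500 = 0.2250 m
robot covers 0.9000·0.1500 − ½·6.0000·0.1500² = 0.0675 m while stopping
person approaches 0.4000·(0.2500+0.1500) = 0.1600 m
C+Z_d+Z_r = 0.2500+0.0000+0.0000 = 0.2500 m
S_min ≈ 0.2250+0.0675+0.1600+0.2500  ⇒  S_min = 281/400 m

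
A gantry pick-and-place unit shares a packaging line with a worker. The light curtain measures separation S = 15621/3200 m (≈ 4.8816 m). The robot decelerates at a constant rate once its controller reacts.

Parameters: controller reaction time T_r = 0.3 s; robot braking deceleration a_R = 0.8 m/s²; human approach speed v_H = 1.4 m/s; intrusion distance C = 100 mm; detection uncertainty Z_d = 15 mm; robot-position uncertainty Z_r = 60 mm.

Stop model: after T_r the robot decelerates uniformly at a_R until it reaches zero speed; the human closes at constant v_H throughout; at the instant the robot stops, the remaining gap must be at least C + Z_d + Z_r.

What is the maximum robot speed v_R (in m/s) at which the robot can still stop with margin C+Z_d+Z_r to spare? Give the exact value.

at the boundary: (5/8)·v² + (41/20)·v + (-13717/3200) = 0
  disc = (41/20)² − 4·(5/8)·(-13717/3200) = 95481/6400 ; √disc = 309/80
  v_R = (−(41/20) + 309/80) / (2·(5/8)) = 29/20 m/s
check:
T_s = v_R/a_R = (29/20)/(4/5) = 1.8125 s
robot in T_r: 1.4500·0.3000 = 0.4350 m
robot under decel: 1.4500²/(2·0.8000) = 1.3141 m
person approaches 1.4000·(0.3000+1.8125) = 2.9575 m
C+Z_d+Z_r = 0.1000+0.0150+0.0600 = 0.1750 m
sum ≈ 0.4350+1.3141+2.9575+0.1750 ≈ 4.8816 m = S ✓

v_R_max = 29/20 m/s = 1.4500 m/s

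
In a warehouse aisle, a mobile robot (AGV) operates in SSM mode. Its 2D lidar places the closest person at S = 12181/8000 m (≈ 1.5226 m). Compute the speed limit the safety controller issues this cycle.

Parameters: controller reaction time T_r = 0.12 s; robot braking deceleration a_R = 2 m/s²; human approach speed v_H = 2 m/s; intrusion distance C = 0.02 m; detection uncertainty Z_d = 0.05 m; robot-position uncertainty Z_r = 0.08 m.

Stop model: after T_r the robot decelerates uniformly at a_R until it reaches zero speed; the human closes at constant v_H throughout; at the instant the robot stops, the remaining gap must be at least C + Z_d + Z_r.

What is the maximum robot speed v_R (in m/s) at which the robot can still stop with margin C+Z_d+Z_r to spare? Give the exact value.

quadratic (1/4)·v² + (28/25)·v + (-9061/8000) = 0
  disc = (28/25)² − 4·(1/4)·(-9061/8000) = 95481/40000 ; √disc = 309/200
  v_R = (−(28/25) + 309/200) / (2·(1/4)) = 17/20 m/s
check:
stop time T_s = (17/20)/2 = 0.4250 s
robot covers v_R·T_r = 0.8500·0.1200 = 0.1020 m before braking
braking distance = 0.8500²/(2·2.0000) = 0.1806 m
human over T_r+T_s: 2.0000·(0.1200+0.4250) = 1.0900 m
margins: 0.0200+0.0500+0.0800 = 0.1500 m
sum ≈ 0.1020+0.1806+1.0900+0.1500 ≈ 1.5226 m = S ✓

v_R_max = 17/20 m/s = 0.8500 m/s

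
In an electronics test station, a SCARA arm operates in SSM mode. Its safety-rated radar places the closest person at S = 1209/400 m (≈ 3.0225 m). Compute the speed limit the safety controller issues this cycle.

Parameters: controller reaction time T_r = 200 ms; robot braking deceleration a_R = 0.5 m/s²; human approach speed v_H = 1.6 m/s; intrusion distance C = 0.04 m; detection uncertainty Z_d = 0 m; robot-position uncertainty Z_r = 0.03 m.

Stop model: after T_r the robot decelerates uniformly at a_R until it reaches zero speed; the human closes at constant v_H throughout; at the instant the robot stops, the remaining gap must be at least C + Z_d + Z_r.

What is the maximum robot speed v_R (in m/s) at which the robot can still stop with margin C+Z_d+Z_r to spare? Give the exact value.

v_R_max = 13/20 m/s = 0.6500 m/s

at the boundary: (1)·v² + (17/5)·v + (-1053/400) = 0
  disc = (17/5)² − 4·(1)·(-1053/400) = 2209/100 ; √disc = 47/10
  v_R = (−(17/5) + 47/10) / (2·(1)) = 13/20 m/s
check:
braking lasts T_s = (13/20)/(1/2) = 1.3000 s
robot in T_r: 0.6500·0.2000 = 0.1300 m
braking distance = 0.6500²/(2·0.5000) = 0.4225 m
human closes 1.6000·1.5000 = 2.4000 m
C+Z_d+Z_r = 0.0400+0.0000+0.0300 = 0.0700 m
sum ≈ 0.1300+0.4225+2.4000+0.0700 ≈ 3.0225 m = S ✓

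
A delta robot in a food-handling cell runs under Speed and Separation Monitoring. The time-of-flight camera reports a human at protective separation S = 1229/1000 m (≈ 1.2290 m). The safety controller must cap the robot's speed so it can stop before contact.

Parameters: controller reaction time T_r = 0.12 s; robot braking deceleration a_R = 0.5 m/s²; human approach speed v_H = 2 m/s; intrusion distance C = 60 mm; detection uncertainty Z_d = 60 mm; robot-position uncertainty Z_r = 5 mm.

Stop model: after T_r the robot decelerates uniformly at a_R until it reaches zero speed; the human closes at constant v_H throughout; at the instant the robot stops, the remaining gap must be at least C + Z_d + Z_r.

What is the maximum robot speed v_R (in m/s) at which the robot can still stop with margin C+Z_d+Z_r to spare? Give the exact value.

quadratic (1)·v² + (103/25)·v + (-108/125) = 0
  disc = (103/25)² − 4·(1)·(-108/125) = 12769/625 ; √disc = 113/25
  v_R = (−(103/25) + 113/25) / (2·(1)) = 1/5 m/s
check:
braking lasts T_s = (1/5)/(1/2) = 0.4000 s
reaction-phase robot travel = 0.2000·0.1200 = 0.0240 m
robot covers 0.2000·0.4000 − ½·0.5000·0.4000² = 0.0400 m while stopping
human closes 2.0000·0.5200 = 1.0400 m
residual clearance needed = 0.0600+0.0600+0.0050 = 0.1250 m
sum ≈ 0.0240+0.0400+1.0400+0.1250 ≈ 1.2290 m = S ✓

v_R_max = 1/5 m/s = 0.2000 m/s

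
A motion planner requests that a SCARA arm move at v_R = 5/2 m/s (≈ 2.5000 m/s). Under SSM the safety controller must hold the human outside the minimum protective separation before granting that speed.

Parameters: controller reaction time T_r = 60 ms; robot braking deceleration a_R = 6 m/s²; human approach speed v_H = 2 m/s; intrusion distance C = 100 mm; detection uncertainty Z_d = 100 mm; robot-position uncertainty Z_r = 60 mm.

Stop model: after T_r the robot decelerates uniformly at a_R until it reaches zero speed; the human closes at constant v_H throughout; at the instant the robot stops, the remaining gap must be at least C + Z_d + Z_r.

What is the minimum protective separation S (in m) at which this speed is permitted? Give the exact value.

S_min = 2261/1200 m = 1.8842 m

T_s = v_R/a_R = (5/2)/6 = 0.4167 s
robot covers v_R·T_r = 2.5000·0.0600 = 0.1500 m before braking
robot covers 2.5000·0.4167 − ½·6.0000·0.4167² = 0.5208 m while stopping
person approaches 2.0000·(0.0600+0.4167) = 0.9533 m
margins: 0.1000+0.1000+0.0600 = 0.2600 m
S_min ≈ 0.1500+0.5208+0.9533+0.2600  ⇒  S_min = 2261/1200 m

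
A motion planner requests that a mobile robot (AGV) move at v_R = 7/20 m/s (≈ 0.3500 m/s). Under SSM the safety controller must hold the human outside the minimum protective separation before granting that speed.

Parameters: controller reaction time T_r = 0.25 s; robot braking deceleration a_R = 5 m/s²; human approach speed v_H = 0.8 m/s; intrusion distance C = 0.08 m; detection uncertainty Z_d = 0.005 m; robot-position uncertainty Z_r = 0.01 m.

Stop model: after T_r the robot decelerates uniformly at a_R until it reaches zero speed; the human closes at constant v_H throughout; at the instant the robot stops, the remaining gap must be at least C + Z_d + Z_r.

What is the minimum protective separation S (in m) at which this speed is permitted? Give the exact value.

T_s = v_R/a_R = (7/20)/5 = 0.0700 s
robot covers v_R·T_r = 0.3500·0.2500 = 0.0875 m before braking
robot covers 0.3500·0.0700 − ½·5.0000·0.0700² = 0.0123 m while stopping
person approaches 0.8000·(0.2500+0.0700) = 0.2560 m
margins: 0.0800+0.0050+0.0100 = 0.0950 m
S_min ≈ 0.0875+0.0123+0.2560+0.0950  ⇒  S_min = 1803/4000 m

S_min = 1803/4000 m = 0.4507 m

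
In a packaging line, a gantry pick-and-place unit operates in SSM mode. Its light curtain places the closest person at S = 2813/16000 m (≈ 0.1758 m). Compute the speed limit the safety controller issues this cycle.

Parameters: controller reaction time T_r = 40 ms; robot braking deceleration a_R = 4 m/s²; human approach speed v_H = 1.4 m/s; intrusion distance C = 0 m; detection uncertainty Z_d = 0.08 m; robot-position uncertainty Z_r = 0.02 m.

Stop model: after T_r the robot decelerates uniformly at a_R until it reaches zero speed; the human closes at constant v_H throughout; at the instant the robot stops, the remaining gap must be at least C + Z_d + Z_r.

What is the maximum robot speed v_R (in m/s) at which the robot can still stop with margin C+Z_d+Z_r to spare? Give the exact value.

at the boundary: (1/8)·v² + (39/100)·v + (-317/16000) = 0
  disc = (39/100)² − 4·(1/8)·(-317/16000) = 25921/160000 ; √disc = 161/400
  v_R = (−(39/100) + 161/400) / (2·(1/8)) = 1/20 m/s
check:
braking lasts T_s = (1/20)/4 = 0.0125 s
robot covers v_R·T_r = 0.0500·0.0400 = 0.0020 m before braking
braking distance = 0.0500²/(2·4.0000) = 0.0003 m
human over T_r+T_s: 1.4000·(0.0400+0.0125) = 0.0735 m
C+Z_d+Z_r = 0.0000+0.0800+0.0200 = 0.1000 m
sum ≈ 0.0020+0.0003+0.0735+0.1000 ≈ 0.1758 m = S ✓

v_R_max = 1/20 m/s = 0.0500 m/s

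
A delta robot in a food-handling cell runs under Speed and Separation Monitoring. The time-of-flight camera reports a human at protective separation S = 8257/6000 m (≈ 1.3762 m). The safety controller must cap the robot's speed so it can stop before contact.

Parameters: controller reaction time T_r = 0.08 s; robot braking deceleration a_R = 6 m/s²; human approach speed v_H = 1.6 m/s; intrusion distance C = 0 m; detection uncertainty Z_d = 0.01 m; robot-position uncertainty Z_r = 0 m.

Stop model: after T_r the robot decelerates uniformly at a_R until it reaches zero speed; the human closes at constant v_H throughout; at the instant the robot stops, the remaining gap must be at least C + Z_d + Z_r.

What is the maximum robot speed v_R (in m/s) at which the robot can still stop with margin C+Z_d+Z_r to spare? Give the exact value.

collect terms ⇒ (1/12)·v_R² + (26/75)·v_R + (-7429/6000) = 0
  disc = (26/75)² − 4·(1/12)·(-7429/6000) = 5329/10000 ; √disc = 73/100
  v_R = (−(26/75) + 73/100) / (2·(1/12)) = 23/10 m/s
check:
stop time T_s = (23/10)/6 = 0.3833 s
reaction-phase robot travel = 2.3000·0.0800 = 0.1840 m
braking distance = 2.3000²/(2·6.0000) = 0.4408 m
person approaches 1.6000·(0.0800+0.3833) = 0.7413 m
residual clearance needed = 0.0000+0.0100+0.0000 = 0.0100 m
sum ≈ 0.1840+0.4408+0.7413+0.0100 ≈ 1.3762 m = S ✓

v_R_max = 23/10 m/s = 2.3000 m/s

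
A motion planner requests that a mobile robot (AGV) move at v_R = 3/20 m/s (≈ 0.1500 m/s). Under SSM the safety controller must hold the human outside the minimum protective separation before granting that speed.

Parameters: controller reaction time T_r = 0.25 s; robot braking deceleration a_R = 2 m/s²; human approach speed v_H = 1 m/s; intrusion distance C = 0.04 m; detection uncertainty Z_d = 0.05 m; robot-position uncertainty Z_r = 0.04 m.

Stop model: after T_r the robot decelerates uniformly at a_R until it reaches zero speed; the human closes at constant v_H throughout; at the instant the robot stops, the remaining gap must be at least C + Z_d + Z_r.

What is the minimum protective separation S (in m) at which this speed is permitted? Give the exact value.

braking lasts T_s = (3/20)/2 = 0.0750 s
reaction-phase robot travel = 0.1500·0.2500 = 0.0375 m
braking distance = 0.1500²/(2·2.0000) = 0.0056 m
human closes 1.0000·0.3250 = 0.3250 m
margins: 0.0400+0.0500+0.0400 = 0.1300 m
S_min ≈ 0.0375+0.0056+0.3250+0.1300  ⇒  S_min = 797/1600 m

S_min = 797/1600 m = 0.4981 m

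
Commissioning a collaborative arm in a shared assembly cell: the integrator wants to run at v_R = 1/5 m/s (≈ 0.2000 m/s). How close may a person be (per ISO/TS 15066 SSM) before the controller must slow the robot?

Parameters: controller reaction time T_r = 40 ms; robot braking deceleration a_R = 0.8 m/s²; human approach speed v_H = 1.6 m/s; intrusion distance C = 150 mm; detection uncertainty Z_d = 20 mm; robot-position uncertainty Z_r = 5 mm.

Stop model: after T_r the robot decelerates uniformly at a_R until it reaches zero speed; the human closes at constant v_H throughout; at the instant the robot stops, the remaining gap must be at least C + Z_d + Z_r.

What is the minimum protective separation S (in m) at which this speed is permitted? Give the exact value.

braking lasts T_s = (1/5)/(4/5) = 0.2500 s
robot in T_r: 0.2000·0.0400 = 0.0080 m
robot under decel: 0.2000²/(2·0.8000) = 0.0250 m
human over T_r+T_s: 1.6000·(0.0400+0.2500) = 0.4640 m
C+Z_d+Z_r = 0.1500+0.0200+0.0050 = 0.1750 m
S_min ≈ 0.0080+0.0250+0.4640+0.1750  ⇒  S_min = 84/125 m

S_min = 84/125 m = 0.6720 m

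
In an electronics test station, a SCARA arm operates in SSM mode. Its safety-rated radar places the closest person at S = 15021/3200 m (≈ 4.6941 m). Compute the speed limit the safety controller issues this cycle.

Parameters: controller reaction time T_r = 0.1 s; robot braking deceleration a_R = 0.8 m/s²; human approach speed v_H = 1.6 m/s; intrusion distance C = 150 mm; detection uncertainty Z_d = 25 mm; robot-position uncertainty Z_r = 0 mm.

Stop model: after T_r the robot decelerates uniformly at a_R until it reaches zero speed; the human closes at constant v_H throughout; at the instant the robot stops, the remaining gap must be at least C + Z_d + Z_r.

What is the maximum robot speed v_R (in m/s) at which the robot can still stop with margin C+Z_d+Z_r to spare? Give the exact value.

v_R_max = 29/20 m/s = 1.4500 m/s

collect terms ⇒ (5/8)·v_R² + (21/10)·v_R + (-13949/3200) = 0
  disc = (21/10)² − 4·(5/8)·(-13949/3200) = 97969/6400 ; √disc = 313/80
  v_R = (−(21/10) + 313/80) / (2·(5/8)) = 29/20 m/s
check:
braking lasts T_s = (29/20)/(4/5) = 1.8125 s
robot covers v_R·T_r = 1.4500·0.1000 = 0.1450 m before braking
robot covers 1.4500·1.8125 − ½·0.8000·1.8125² = 1.3141 m while stopping
human over T_r+T_s: 1.6000·(0.1000+1.8125) = 3.0600 m
margins: 0.1500+0.0250+0.0000 = 0.1750 m
sum ≈ 0.1450+1.3141+3.0600+0.1750 ≈ 4.6941 m = S ✓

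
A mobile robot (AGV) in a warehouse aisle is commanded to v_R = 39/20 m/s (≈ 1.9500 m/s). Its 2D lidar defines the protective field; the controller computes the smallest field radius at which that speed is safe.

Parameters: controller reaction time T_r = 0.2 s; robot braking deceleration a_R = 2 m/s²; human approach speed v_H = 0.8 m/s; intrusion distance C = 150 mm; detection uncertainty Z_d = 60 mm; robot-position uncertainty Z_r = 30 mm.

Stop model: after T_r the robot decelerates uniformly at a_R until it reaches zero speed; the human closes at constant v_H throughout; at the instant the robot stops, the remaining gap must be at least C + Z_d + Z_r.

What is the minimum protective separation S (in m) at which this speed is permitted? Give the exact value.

S_min = 4033/1600 m = 2.5206 m

T_s = v_R/a_R = (39/20)/2 = 0.9750 s
reaction-phase robot travel = 1.9500·0.2000 = 0.3900 m
robot covers 1.9500·0.9750 − ½·2.0000·0.9750² = 0.9506 m while stopping
human over T_r+T_s: 0.8000·(0.2000+0.9750) = 0.9400 m
margins: 0.1500+0.0600+0.0300 = 0.2400 m
S_min ≈ 0.3900+0.9506+0.9400+0.2400  ⇒  S_min = 4033/1600 m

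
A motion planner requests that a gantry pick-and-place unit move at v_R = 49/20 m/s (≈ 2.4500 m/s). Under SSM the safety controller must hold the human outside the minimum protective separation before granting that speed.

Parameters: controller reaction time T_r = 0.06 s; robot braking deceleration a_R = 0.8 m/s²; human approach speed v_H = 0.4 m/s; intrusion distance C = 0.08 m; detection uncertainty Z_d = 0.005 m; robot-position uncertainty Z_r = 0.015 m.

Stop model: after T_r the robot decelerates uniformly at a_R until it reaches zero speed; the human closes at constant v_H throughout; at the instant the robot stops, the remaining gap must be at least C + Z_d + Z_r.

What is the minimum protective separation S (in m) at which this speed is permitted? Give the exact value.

stop time T_s = (49/20)/(4/5) = 3.0625 s
robot in T_r: 2.4500·0.0600 = 0.1470 m
braking distance = 2.4500²/(2·0.8000) = 3.7516 m
human closes 0.4000·3.1225 = 1.2490 m
margins: 0.0800+0.0050+0.0150 = 0.1000 m
S_min ≈ 0.1470+3.7516+1.2490+0.1000  ⇒  S_min = 83961/16000 m

S_min = 83961/16000 m = 5.2476 m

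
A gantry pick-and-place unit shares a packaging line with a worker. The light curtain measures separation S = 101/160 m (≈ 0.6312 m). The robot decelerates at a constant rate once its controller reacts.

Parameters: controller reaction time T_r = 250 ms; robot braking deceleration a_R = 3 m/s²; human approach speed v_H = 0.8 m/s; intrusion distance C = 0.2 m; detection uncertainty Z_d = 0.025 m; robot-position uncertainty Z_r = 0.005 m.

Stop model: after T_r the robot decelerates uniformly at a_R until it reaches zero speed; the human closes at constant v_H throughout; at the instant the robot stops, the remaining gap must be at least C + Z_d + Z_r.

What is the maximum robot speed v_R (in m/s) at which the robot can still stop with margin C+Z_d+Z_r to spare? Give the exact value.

v_R_max = 7/20 m/s = 0.3500 m/s

quadratic (1/6)·v² + (31/60)·v + (-161/800) = 0
  disc = (31/60)² − 4·(1/6)·(-161/800) = 361/900 ; √disc = 19/30
  v_R = (−(31/60) + 19/30) / (2·(1/6)) = 7/20 m/s
check:
T_s = v_R/a_R = (7/20)/3 = 0.1167 s
reaction-phase robot travel = 0.3500·0.2500 = 0.0875 m
robot under decel: 0.3500²/(2·3.0000) = 0.0204 m
human over T_r+T_s: 0.8000·(0.2500+0.1167) = 0.2933 m
residual clearance needed = 0.2000+0.0250+0.0050 = 0.2300 m
sum ≈ 0.0875+0.0204+0.2933+0.2300 ≈ 0.6312 m = S ✓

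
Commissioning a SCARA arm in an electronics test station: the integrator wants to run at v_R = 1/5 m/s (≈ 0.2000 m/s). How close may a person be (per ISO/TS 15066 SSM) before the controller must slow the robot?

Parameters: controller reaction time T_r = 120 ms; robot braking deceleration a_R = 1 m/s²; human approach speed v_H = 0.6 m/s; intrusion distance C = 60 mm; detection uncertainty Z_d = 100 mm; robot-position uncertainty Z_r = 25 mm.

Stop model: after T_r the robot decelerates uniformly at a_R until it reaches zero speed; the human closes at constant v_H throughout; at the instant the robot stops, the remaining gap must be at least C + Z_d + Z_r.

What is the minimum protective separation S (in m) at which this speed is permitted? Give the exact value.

T_s = v_R/a_R = (1/5)/1 = 0.2000 s
reaction-phase robot travel = 0.2000·0.1200 = 0.0240 m
braking distance = 0.2000²/(2·1.0000) = 0.0200 m
person approaches 0.6000·(0.1200+0.2000) = 0.1920 m
C+Z_d+Z_r = 0.0600+0.1000+0.0250 = 0.1850 m
S_min ≈ 0.0240+0.0200+0.1920+0.1850  ⇒  S_min = 421/1000 m

S_min = 421/1000 m = 0.4210 m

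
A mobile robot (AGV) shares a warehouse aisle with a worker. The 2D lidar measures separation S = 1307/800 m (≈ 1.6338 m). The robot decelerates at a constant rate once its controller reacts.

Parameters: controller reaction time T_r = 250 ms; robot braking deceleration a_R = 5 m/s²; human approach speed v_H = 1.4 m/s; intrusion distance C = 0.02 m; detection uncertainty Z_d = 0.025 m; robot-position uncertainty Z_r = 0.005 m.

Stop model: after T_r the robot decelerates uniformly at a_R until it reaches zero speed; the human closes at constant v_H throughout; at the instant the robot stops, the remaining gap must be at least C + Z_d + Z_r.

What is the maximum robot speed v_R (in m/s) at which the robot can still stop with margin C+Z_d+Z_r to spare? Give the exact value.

v_R_max = 7/4 m/s = 1.7500 m/s

at the boundary: (1/10)·v² + (53/100)·v + (-987/800) = 0
  disc = (53/100)² − 4·(1/10)·(-987/800) = 484/625 ; √disc = 22/25
  v_R = (−(53/100) + 22/25) / (2·(1/10)) = 7/4 m/s
check:
braking lasts T_s = (7/4)/5 = 0.3500 s
robot covers v_R·T_r = 1.7500·0.2500 = 0.4375 m before braking
braking distance = 1.7500²/(2·5.0000) = 0.3063 m
human closes 1.4000·0.6000 = 0.8400 m
residual clearance needed = 0.0200+0.0250+0.0050 = 0.0500 m
sum ≈ 0.4375+0.3063+0.8400+0.0500 ≈ 1.6338 m = S ✓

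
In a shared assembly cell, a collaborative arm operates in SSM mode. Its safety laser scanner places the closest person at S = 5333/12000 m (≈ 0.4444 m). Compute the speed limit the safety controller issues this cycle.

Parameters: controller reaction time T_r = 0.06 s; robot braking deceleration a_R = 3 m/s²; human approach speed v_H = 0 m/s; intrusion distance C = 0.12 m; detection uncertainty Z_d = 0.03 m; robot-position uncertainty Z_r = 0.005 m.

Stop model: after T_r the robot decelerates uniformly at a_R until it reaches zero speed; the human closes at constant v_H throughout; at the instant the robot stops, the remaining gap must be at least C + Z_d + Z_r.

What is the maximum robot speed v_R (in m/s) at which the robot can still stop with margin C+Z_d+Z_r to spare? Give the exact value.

v_R_max = 23/20 m/s = 1.1500 m/s

collect terms ⇒ (1/6)·v_R² + (3/50)·v_R + (-3473/12000) = 0
  disc = (3/50)² − 4·(1/6)·(-3473/12000) = 17689/90000 ; √disc = 133/300
  v_R = (−(3/50) + 133/300) / (2·(1/6)) = 23/20 m/s
check:
braking lasts T_s = (23/20)/3 = 0.3833 s
robot in T_r: 1.1500·0.0600 = 0.0690 m
braking distance = 1.1500²/(2·3.0000) = 0.2204 m
human closes 0.0000·0.4433 = 0.0000 m
margins: 0.1200+0.0300+0.0050 = 0.1550 m
sum ≈ 0.0690+0.2204+0.0000+0.1550 ≈ 0.4444 m = S ✓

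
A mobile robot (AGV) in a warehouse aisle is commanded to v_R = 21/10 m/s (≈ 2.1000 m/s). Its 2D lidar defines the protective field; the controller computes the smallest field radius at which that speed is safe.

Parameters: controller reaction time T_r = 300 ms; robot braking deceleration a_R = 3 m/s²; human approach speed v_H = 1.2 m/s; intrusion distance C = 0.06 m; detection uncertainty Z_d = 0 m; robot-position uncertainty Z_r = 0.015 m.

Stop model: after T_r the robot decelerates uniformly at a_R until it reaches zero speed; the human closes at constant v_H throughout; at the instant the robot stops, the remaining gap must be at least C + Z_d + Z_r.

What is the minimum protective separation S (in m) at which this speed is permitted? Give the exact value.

S_min = 66/25 m = 2.6400 m

T_s = v_R/a_R = (21/10)/3 = 0.7000 s
reaction-phase robot travel = 2.1000·0.3000 = 0.6300 m
braking distance = 2.1000²/(2·3.0000) = 0.7350 m
human closes 1.2000·1.0000 = 1.2000 m
residual clearance needed = 0.0600+0.0000+0.0150 = 0.0750 m
S_min ≈ 0.6300+0.7350+1.2000+0.0750  ⇒  S_min = 66/25 m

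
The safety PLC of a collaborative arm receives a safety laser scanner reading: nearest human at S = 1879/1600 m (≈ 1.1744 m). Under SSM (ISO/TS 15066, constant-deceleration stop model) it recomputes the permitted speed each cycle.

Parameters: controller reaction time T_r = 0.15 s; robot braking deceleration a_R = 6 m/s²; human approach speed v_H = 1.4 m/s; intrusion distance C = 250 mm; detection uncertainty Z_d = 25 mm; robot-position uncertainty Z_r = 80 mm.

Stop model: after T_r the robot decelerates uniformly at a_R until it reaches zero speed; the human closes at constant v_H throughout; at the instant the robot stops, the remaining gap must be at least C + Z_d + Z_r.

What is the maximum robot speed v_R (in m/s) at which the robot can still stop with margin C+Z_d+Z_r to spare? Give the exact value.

v_R_max = 5/4 m/s = 1.2500 m/s

at the boundary: (1/12)·v² + (23/60)·v + (-39/64) = 0
  disc = (23/60)² − 4·(1/12)·(-39/64) = 5041/14400 ; √disc = 71/120
  v_R = (−(23/60) + 71/120) / (2·(1/12)) = 5/4 m/s
check:
T_s = v_R/a_R = (5/4)/6 = 0.2083 s
robot covers v_R·T_r = 1.2500·0.1500 = 0.1875 m before braking
robot under decel: 1.2500²/(2·6.0000) = 0.1302 m
person approaches 1.4000·(0.1500+0.2083) = 0.5017 m
C+Z_d+Z_r = 0.2500+0.0250+0.0800 = 0.3550 m
sum ≈ 0.1875+0.1302+0.5017+0.3550 ≈ 1.1744 m = S ✓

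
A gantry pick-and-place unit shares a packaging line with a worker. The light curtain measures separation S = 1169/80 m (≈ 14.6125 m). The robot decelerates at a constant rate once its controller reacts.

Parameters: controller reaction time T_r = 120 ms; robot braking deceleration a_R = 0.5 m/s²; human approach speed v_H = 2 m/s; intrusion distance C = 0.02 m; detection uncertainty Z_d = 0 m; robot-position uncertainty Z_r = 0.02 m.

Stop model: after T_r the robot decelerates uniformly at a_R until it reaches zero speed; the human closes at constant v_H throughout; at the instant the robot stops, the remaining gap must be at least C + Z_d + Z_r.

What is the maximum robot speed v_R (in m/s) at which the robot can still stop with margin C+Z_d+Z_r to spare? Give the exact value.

v_R_max = 9/4 m/s = 2.2500 m/s

at the boundary: (1)·v² + (103/25)·v + (-5733/400) = 0
  disc = (103/25)² − 4·(1)·(-5733/400) = 185761/2500 ; √disc = 431/50
  v_R = (−(103/25) + 431/50) / (2·(1)) = 9/4 m/s
check:
braking lasts T_s = (9/4)/(1/2) = 4.5000 s
robot in T_r: 2.2500·0.1200 = 0.2700 m
braking distance = 2.2500²/(2·0.5000) = 5.0625 m
person approaches 2.0000·(0.1200+4.5000) = 9.2400 m
C+Z_d+Z_r = 0.0200+0.0000+0.0200 = 0.0400 m
sum ≈ 0.2700+5.0625+9.2400+0.0400 ≈ 14.6125 m = S ✓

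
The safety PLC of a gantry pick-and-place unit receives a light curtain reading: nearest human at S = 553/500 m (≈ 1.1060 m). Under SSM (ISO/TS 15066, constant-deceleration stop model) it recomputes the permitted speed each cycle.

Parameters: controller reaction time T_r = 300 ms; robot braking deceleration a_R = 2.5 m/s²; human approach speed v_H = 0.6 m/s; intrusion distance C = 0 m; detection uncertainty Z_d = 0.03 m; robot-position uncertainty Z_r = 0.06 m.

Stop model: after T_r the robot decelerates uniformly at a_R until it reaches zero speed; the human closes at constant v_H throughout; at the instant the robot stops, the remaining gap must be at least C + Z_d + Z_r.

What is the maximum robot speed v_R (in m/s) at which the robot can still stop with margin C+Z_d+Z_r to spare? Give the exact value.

v_R_max = 11/10 m/s = 1.1000 m/s

collect terms ⇒ (1/5)·v_R² + (27/50)·v_R + (-209/250) = 0
  disc = (27/50)² − 4·(1/5)·(-209/250) = 2401/2500 ; √disc = 49/50
  v_R = (−(27/50) + 49/50) / (2·(1/5)) = 11/10 m/s
check:
T_s = v_R/a_R = (11/10)/(5/2) = 0.4400 s
robot in T_r: 1.1000·0.3000 = 0.3300 m
braking distance = 1.1000²/(2·2.5000) = 0.2420 m
person approaches 0.6000·(0.3000+0.4400) = 0.4440 m
residual clearance needed = 0.0000+0.0300+0.0600 = 0.0900 m
sum ≈ 0.3300+0.2420+0.4440+0.0900 ≈ 1.1060 m = S ✓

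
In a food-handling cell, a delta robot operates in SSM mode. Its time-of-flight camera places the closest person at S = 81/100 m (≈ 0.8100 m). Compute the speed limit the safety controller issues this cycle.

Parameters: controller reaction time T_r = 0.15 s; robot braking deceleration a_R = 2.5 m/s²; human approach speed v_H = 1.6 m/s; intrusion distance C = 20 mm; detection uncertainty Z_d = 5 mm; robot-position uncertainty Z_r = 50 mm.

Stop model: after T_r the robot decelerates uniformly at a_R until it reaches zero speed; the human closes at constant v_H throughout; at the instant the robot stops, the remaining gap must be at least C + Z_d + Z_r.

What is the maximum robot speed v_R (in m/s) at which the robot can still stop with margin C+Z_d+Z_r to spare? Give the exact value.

collect terms ⇒ (1/5)·v_R² + (79/100)·v_R + (-99/200) = 0
  disc = (79/100)² − 4·(1/5)·(-99/200) = 10201/10000 ; √disc = 101/100
  v_R = (−(79/100) + 101/100) / (2·(1/5)) = 11/20 m/s
check:
T_s = v_R/a_R = (11/20)/(5/2) = 0.2200 s
robot covers v_R·T_r = 0.5500·0.1500 = 0.0825 m before braking
robot covers 0.5500·0.2200 − ½·2.5000·0.2200² = 0.0605 m while stopping
human closes 1.6000·0.3700 = 0.5920 m
C+Z_d+Z_r = 0.0200+0.0050+0.0500 = 0.0750 m
sum ≈ 0.0825+0.0605+0.5920+0.0750 ≈ 0.8100 m = S ✓

v_R_max = 11/20 m/s = 0.5500 m/s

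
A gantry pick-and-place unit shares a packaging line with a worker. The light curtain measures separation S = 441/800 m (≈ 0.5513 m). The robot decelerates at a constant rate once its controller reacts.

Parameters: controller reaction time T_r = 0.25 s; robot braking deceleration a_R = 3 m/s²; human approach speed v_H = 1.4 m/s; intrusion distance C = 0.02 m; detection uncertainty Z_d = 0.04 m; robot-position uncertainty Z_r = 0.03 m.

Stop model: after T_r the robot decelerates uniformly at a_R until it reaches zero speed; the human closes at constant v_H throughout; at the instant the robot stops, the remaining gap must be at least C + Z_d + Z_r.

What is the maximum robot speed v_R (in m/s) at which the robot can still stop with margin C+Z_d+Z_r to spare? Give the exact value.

v_R_max = 3/20 m/s = 0.1500 m/s

quadratic (1/6)·v² + (43/60)·v + (-89/800) = 0
  disc = (43/60)² − 4·(1/6)·(-89/800) = 529/900 ; √disc = 23/30
  v_R = (−(43/60) + 23/30) / (2·(1/6)) = 3/20 m/s
check:
braking lasts T_s = (3/20)/3 = 0.0500 s
robot in T_r: 0.1500·0.2500 = 0.0375 m
braking distance = 0.1500²/(2·3.0000) = 0.0037 m
person approaches 1.4000·(0.2500+0.0500) = 0.4200 m
margins: 0.0200+0.0400+0.0300 = 0.0900 m
sum ≈ 0.0375+0.0037+0.4200+0.0900 ≈ 0.5513 m = S ✓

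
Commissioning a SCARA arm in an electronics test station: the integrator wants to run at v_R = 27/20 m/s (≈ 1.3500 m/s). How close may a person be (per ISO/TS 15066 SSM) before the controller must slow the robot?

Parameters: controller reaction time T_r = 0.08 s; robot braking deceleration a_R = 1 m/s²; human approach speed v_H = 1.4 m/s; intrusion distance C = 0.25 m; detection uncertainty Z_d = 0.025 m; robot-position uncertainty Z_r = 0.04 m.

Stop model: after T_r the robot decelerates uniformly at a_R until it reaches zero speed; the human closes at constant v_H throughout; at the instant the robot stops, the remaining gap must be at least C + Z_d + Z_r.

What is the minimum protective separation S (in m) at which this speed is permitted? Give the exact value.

braking lasts T_s = (27/20)/1 = 1.3500 s
robot in T_r: 1.3500·0.0800 = 0.1080 m
braking distance = 1.3500²/(2·1.0000) = 0.9113 m
human over T_r+T_s: 1.4000·(0.0800+1.3500) = 2.0020 m
residual clearance needed = 0.2500+0.0250+0.0400 = 0.3150 m
S_min ≈ 0.1080+0.9113+2.0020+0.3150  ⇒  S_min = 2669/800 m

S_min = 2669/800 m = 3.3363 m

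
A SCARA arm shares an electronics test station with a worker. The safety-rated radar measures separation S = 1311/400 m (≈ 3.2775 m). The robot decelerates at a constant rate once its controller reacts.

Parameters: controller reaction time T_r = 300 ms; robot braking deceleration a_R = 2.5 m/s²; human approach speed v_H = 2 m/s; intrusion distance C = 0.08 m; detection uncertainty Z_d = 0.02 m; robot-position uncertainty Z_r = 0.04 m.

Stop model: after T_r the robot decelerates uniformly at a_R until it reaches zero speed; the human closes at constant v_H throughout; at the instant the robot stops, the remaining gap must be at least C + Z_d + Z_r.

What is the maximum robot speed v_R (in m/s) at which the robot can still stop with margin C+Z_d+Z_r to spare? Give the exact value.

quadratic (1/5)·v² + (11/10)·v + (-203/80) = 0
  disc = (11/10)² − 4·(1/5)·(-203/80) = 81/25 ; √disc = 9/5
  v_R = (−(11/10) + 9/5) / (2·(1/5)) = 7/4 m/s
check:
T_s = v_R/a_R = (7/4)/(5/2) = 0.7000 s
robot in T_r: 1.7500·0.3000 = 0.5250 m
braking distance = 1.7500²/(2·2.5000) = 0.6125 m
human closes 2.0000·1.0000 = 2.0000 m
margins: 0.0800+0.0200+0.0400 = 0.1400 m
sum ≈ 0.5250+0.6125+2.0000+0.1400 ≈ 3.2775 m = S ✓

v_R_max = 7/4 m/s = 1.7500 m/s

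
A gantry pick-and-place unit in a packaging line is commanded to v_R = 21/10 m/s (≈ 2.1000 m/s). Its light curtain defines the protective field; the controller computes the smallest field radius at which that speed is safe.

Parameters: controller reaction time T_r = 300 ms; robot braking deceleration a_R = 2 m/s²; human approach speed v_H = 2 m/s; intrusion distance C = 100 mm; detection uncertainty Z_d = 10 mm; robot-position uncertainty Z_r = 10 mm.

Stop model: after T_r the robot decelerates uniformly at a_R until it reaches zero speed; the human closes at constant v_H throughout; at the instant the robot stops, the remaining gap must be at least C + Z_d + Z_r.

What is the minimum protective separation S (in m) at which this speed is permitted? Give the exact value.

S_min = 1821/400 m = 4.5525 m

stop time T_s = (21/10)/2 = 1.0500 s
reaction-phase robot travel = 2.1000·0.3000 = 0.6300 m
robot covers 2.1000·1.0500 − ½·2.0000·1.0500² = 1.1025 m while stopping
person approaches 2.0000·(0.3000+1.0500) = 2.7000 m
margins: 0.1000+0.0100+0.0100 = 0.1200 m
S_min ≈ 0.6300+1.1025+2.7000+0.1200  ⇒  S_min = 1821/400 m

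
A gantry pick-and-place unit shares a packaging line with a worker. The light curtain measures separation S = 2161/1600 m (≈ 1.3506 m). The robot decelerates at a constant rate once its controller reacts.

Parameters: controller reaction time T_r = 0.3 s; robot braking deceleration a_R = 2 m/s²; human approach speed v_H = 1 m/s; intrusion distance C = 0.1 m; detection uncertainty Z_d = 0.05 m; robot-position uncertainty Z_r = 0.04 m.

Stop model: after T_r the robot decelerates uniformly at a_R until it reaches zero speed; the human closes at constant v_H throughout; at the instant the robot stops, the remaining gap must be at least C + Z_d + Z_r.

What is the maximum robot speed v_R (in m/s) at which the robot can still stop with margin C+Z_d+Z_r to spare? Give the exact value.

v_R_max = 17/20 m/s = 0.8500 m/s

quadratic (1/4)·v² + (4/5)·v + (-1377/1600) = 0
  disc = (4/5)² − 4·(1/4)·(-1377/1600) = 2401/1600 ; √disc = 49/40
  v_R = (−(4/5) + 49/40) / (2·(1/4)) = 17/20 m/s
check:
stop time T_s = (17/20)/2 = 0.4250 s
robot covers v_R·T_r = 0.8500·0.3000 = 0.2550 m before braking
braking distance = 0.8500²/(2·2.0000) = 0.1806 m
human closes 1.0000·0.7250 = 0.7250 m
residual clearance needed = 0.1000+0.0500+0.0400 = 0.1900 m
sum ≈ 0.2550+0.1806+0.7250+0.1900 ≈ 1.3506 m = S ✓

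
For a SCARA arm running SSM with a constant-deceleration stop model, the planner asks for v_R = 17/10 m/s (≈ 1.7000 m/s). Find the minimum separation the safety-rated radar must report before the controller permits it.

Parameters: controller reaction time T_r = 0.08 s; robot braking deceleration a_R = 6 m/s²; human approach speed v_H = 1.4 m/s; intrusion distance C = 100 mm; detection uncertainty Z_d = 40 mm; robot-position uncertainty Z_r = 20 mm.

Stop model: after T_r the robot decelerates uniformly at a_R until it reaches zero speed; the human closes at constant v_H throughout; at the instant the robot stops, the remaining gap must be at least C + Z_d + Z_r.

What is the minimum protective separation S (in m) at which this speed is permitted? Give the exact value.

S_min = 2091/2000 m = 1.0455 m

T_s = v_R/a_R = (17/10)/6 = 0.2833 s
robot covers v_R·T_r = 1.7000·0.0800 = 0.1360 m before braking
robot covers 1.7000·0.2833 − ½·6.0000·0.2833² = 0.2408 m while stopping
human closes 1.4000·0.3633 = 0.5087 m
C+Z_d+Z_r = 0.1000+0.0400+0.0200 = 0.1600 m
S_min ≈ 0.1360+0.2408+0.5087+0.1600  ⇒  S_min = 2091/2000 m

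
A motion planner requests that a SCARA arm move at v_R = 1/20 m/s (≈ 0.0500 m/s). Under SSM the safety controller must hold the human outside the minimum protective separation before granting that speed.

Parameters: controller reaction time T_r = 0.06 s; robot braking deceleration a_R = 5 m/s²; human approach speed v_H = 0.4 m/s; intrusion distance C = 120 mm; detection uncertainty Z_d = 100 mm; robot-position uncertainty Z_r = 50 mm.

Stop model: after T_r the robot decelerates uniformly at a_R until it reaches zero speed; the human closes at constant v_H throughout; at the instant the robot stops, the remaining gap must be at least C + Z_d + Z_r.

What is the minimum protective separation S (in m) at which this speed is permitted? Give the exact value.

S_min = 241/800 m = 0.3013 m

braking lasts T_s = (1/20)/5 = 0.0100 s
robot in T_r: 0.0500·0.0600 = 0.0030 m
robot under decel: 0.0500²/(2·5.0000) = 0.0003 m
person approaches 0.4000·(0.0600+0.0100) = 0.0280 m
residual clearance needed = 0.1200+0.1000+0.0500 = 0.2700 m
S_min ≈ 0.0030+0.0003+0.0280+0.2700  ⇒  S_min = 241/800 m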